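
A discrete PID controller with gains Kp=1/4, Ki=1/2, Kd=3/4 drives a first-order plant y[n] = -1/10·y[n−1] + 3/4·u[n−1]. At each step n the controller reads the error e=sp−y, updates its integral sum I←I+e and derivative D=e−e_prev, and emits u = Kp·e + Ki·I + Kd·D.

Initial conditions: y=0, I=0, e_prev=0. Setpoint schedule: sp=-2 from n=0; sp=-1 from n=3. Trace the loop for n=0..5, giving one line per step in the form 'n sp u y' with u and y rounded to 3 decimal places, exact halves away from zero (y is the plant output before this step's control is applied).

0 -2 -3.000 0.000
1 -2 0.875 -2.250
2 -2 -5.384 0.881
3 -1 4.535 -4.126
4 -1 -10.318 3.814
5 -1 11.131 -8.120

(exact arithmetic carried between steps; '≈' marks a value shown rounded to 6 d.p. or computed from one; I and e_prev carry over from the previous line; the table rounds u and y to 3 d.p., halves away from zero)
n=0: y=0, sp=-2, e=sp−y=-2; I=-2, D=e−e_prev=-2; u=1/4·(-2)+1/2·(-2)+3/4·(-2)=-3; next y=-1/10·0+3/4·(-3)=-2.25
n=1: y=-2.25, sp=-2, e=sp−y=0.25; I=-1.75, D=e−e_prev=2.25; u=1/4·0.25+1/2·(-1.75)+3/4·2.25=0.875; next y=-1/10·(-2.25)+3/4·0.875=0.88125
n=2: y=0.88125, sp=-2, e=sp−y=-2.88125; I=-4.63125, D=e−e_prev=-3.13125; u=1/4·(-2.88125)+1/2·(-4.63125)+3/4·(-3.13125)=-5.384375; next y=-1/10·0.88125+3/4·(-5.384375)≈-4.126406
n=3: y≈-4.126406, sp=-1, e=sp−y≈3.126406; I≈-1.504844, D=e−e_prev≈6.007656; u=1/4·3.126406+1/2·(-1.504844)+3/4·6.007656≈4.534922; next y=-1/10·(-4.126406)+3/4·4.534922≈3.813832
n=4: y≈3.813832, sp=-1, e=sp−y≈-4.813832; I≈-6.318676, D=e−e_prev≈-7.940238; u=1/4·(-4.813832)+1/2·(-6.318676)+3/4·(-7.940238)≈-10.317975; next y=-1/10·3.813832+3/4·(-10.317975)≈-8.119864
n=5: y≈-8.119864, sp=-1, e=sp−y≈7.119864; I≈0.801188, D=e−e_prev≈11.933696; u=1/4·7.119864+1/2·0.801188+3/4·11.933696≈11.130832; next y=-1/10·(-8.119864)+3/4·11.130832≈9.160111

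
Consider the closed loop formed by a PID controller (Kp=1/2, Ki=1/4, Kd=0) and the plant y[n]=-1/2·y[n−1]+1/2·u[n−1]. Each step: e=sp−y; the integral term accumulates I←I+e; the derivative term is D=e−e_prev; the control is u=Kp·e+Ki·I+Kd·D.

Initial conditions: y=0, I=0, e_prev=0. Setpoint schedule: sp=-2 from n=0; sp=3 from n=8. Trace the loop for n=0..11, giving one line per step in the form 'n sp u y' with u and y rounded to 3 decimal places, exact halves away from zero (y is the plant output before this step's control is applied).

(exact arithmetic carried between steps; '≈' marks a value shown rounded to 6 d.p. or computed from one; I and e_prev carry over from the previous line; the table rounds u and y to 3 d.p., halves away from zero)
n=0: y=0, sp=-2, e=sp−y=-2; I=-2, D=e−e_prev=-2; u=1/2·(-2)+1/4·(-2)+0·(-2)=-1.5; next y=-1/2·0+1/2·(-1.5)=-0.75
n=1: y=-0.75, sp=-2, e=sp−y=-1.25; I=-3.25, D=e−e_prev=0.75; u=1/2·(-1.25)+1/4·(-3.25)+0·0.75=-1.4375; next y=-1/2·(-0.75)+1/2·(-1.4375)=-0.34375
n=2: y=-0.34375, sp=-2, e=sp−y=-1.65625; I=-4.90625, D=e−e_prev=-0.40625; u=1/2·(-1.65625)+1/4·(-4.90625)+0·(-0.40625)≈-2.054688; next y=-1/2·(-0.34375)+1/2·(-2.054688)≈-0.855469
n=3: y≈-0.855469, sp=-2, e=sp−y≈-1.144531; I≈-6.050781, D=e−e_prev≈0.511719; u=1/2·(-1.144531)+1/4·(-6.050781)+0·0.511719≈-2.084961; next y=-1/2·(-0.855469)+1/2·(-2.084961)≈-0.614746
n=4: y≈-0.614746, sp=-2, e=sp−y≈-1.385254; I≈-7.436035, D=e−e_prev≈-0.240723; u=1/2·(-1.385254)+1/4·(-7.436035)+0·(-0.240723)≈-2.551636; next y=-1/2·(-0.614746)+1/2·(-2.551636)≈-0.968445
n=5: y≈-0.968445, sp=-2, e=sp−y≈-1.031555; I≈-8.467590, D=e−e_prev≈0.353699; u=1/2·(-1.031555)+1/4·(-8.467590)+0·0.353699≈-2.632675; next y=-1/2·(-0.968445)+1/2·(-2.632675)≈-0.832115
n=6: y≈-0.832115, sp=-2, e=sp−y≈-1.167885; I≈-9.635475, D=e−e_prev≈-0.136330; u=1/2·(-1.167885)+1/4·(-9.635475)+0·(-0.136330)≈-2.992811; next y=-1/2·(-0.832115)+1/2·(-2.992811)≈-1.080348
n=7: y≈-1.080348, sp=-2, e=sp−y≈-0.919652; I≈-10.555127, D=e−e_prev≈0.248233; u=1/2·(-0.919652)+1/4·(-10.555127)+0·0.248233≈-3.098608; next y=-1/2·(-1.080348)+1/2·(-3.098608)≈-1.009130
n=8: y≈-1.009130, sp=3, e=sp−y≈4.009130; I≈-6.545997, D=e−e_prev≈4.928782; u=1/2·4.009130+1/4·(-6.545997)+0·4.928782≈0.368066; next y=-1/2·(-1.009130)+1/2·0.368066≈0.688598
n=9: y≈0.688598, sp=3, e=sp−y≈2.311402; I≈-4.234595, D=e−e_prev≈-1.697728; u=1/2·2.311402+1/4·(-4.234595)+0·(-1.697728)≈0.097052; next y=-1/2·0.688598+1/2·0.097052≈-0.295773
n=10: y≈-0.295773, sp=3, e=sp−y≈3.295773; I≈-0.938822, D=e−e_prev≈0.984370; u=1/2·3.295773+1/4·(-0.938822)+0·0.984370≈1.413181; next y=-1/2·(-0.295773)+1/2·1.413181≈0.854477
n=11: y≈0.854477, sp=3, e=sp−y≈2.145523; I≈1.206701, D=e−e_prev≈-1.150249; u=1/2·2.145523+1/4·1.206701+0·(-1.150249)≈1.374437; next y=-1/2·0.854477+1/2·1.374437≈0.259980

0 -2 -1.500 0.000
1 -2 -1.438 -0.750
2 -2 -2.055 -0.344
3 -2 -2.085 -0.855
4 -2 -2.552 -0.615
5 -2 -2.633 -0.968
6 -2 -2.993 -0.832
7 -2 -3.099 -1.080
8 3 0.368 -1.009
9 3 0.097 0.689
10 3 1.413 -0.296
11 3 1.374 0.854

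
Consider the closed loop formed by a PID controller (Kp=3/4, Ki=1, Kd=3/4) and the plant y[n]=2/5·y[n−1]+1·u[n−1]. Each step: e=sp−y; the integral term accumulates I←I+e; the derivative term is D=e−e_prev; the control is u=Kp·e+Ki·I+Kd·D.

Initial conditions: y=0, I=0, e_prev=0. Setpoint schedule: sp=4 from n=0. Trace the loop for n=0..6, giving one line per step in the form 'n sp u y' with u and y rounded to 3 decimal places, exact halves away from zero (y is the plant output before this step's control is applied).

(exact arithmetic carried between steps; '≈' marks a value shown rounded to 6 d.p. or computed from one; I and e_prev carry over from the previous line; the table rounds u and y to 3 d.p., halves away from zero)
n=0: y=0, sp=4, e=sp−y=4; I=4, D=e−e_prev=4; u=3/4·4+1·4+3/4·4=10; next y=2/5·0+1·10=10
n=1: y=10, sp=4, e=sp−y=-6; I=-2, D=e−e_prev=-10; u=3/4·(-6)+1·(-2)+3/4·(-10)=-14; next y=2/5·10+1·(-14)=-10
n=2: y=-10, sp=4, e=sp−y=14; I=12, D=e−e_prev=20; u=3/4·14+1·12+3/4·20=37.5; next y=2/5·(-10)+1·37.5=33.5
n=3: y=33.5, sp=4, e=sp−y=-29.5; I=-17.5, D=e−e_prev=-43.5; u=3/4·(-29.5)+1·(-17.5)+3/4·(-43.5)=-72.25; next y=2/5·33.5+1·(-72.25)=-58.85
n=4: y=-58.85, sp=4, e=sp−y=62.85; I=45.35, D=e−e_prev=92.35; u=3/4·62.85+1·45.35+3/4·92.35=161.75; next y=2/5·(-58.85)+1·161.75=138.21
n=5: y=138.21, sp=4, e=sp−y=-134.21; I=-88.86, D=e−e_prev=-197.06; u=3/4·(-134.21)+1·(-88.86)+3/4·(-197.06)=-337.3125; next y=2/5·138.21+1·(-337.3125)=-282.0285
n=6: y=-282.0285, sp=4, e=sp−y=286.0285; I=197.1685, D=e−e_prev=420.2385; u=3/4·286.0285+1·197.1685+3/4·420.2385=726.86875; next y=2/5·(-282.0285)+1·726.86875=614.05735

0 4 10.000 0.000
1 4 -14.000 10.000
2 4 37.500 -10.000
3 4 -72.250 33.500
4 4 161.750 -58.850
5 4 -337.313 138.210
6 4 726.869 -282.029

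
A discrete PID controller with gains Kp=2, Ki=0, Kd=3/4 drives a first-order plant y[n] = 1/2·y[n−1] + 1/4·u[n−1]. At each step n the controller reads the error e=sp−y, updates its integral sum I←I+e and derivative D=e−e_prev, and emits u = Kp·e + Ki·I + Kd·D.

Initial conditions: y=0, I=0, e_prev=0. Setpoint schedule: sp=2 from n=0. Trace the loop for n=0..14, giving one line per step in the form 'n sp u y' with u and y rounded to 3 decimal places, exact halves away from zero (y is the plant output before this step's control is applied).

0 2 5.500 0.000
1 2 0.219 1.375
2 2 2.990 0.742
3 2 1.480 1.119
4 2 2.283 0.929
5 2 1.849 1.035
6 2 2.081 0.980
7 2 1.957 1.010
8 2 2.023 0.994
9 2 1.987 1.003
10 2 2.007 0.998
11 2 1.996 1.001
12 2 2.002 1.000
13 2 1.999 1.000
14 2 2.001 1.000

(exact arithmetic carried between steps; '≈' marks a value shown rounded to 6 d.p. or computed from one; I and e_prev carry over from the previous line; the table rounds u and y to 3 d.p., halves away from zero)
n=0: y=0, sp=2, e=sp−y=2; I=2, D=e−e_prev=2; u=2·2+0·2+3/4·2=5.5; next y=1/2·0+1/4·5.5=1.375
n=1: y=1.375, sp=2, e=sp−y=0.625; I=2.625, D=e−e_prev=-1.375; u=2·0.625+0·2.625+3/4·(-1.375)=0.21875; next y=1/2·1.375+1/4·0.21875≈0.742188
n=2: y≈0.742188, sp=2, e=sp−y≈1.257813; I≈3.882813, D=e−e_prev≈0.632813; u=2·1.257813+0·3.882813+3/4·0.632813≈2.990234; next y=1/2·0.742188+1/4·2.990234≈1.118652
n=3: y≈1.118652, sp=2, e=sp−y≈0.881348; I≈4.764160, D=e−e_prev≈-0.376465; u=2·0.881348+0·4.764160+3/4·(-0.376465)≈1.480347; next y=1/2·1.118652+1/4·1.480347≈0.929413
n=4: y≈0.929413, sp=2, e=sp−y≈1.070587; I≈5.834747, D=e−e_prev≈0.189240; u=2·1.070587+0·5.834747+3/4·0.189240≈2.283104; next y=1/2·0.929413+1/4·2.283104≈1.035482
n=5: y≈1.035482, sp=2, e=sp−y≈0.964518; I≈6.799265, D=e−e_prev≈-0.106070; u=2·0.964518+0·6.799265+3/4·(-0.106070)≈1.849483; next y=1/2·1.035482+1/4·1.849483≈0.980112
n=6: y≈0.980112, sp=2, e=sp−y≈1.019888; I≈7.819153, D=e−e_prev≈0.055370; u=2·1.019888+0·7.819153+3/4·0.055370≈2.081304; next y=1/2·0.980112+1/4·2.081304≈1.010382
n=7: y≈1.010382, sp=2, e=sp−y≈0.989618; I≈8.808771, D=e−e_prev≈-0.030270; u=2·0.989618+0·8.808771+3/4·(-0.030270)≈1.956534; next y=1/2·1.010382+1/4·1.956534≈0.994324
n=8: y≈0.994324, sp=2, e=sp−y≈1.005676; I≈9.814447, D=e−e_prev≈0.016058; u=2·1.005676+0·9.814447+3/4·0.016058≈2.023394; next y=1/2·0.994324+1/4·2.023394≈1.003011
n=9: y≈1.003011, sp=2, e=sp−y≈0.996989; I≈10.811436, D=e−e_prev≈-0.008686; u=2·0.996989+0·10.811436+3/4·(-0.008686)≈1.987464; next y=1/2·1.003011+1/4·1.987464≈0.998371
n=10: y≈0.998371, sp=2, e=sp−y≈1.001629; I≈11.813065, D=e−e_prev≈0.004640; u=2·1.001629+0·11.813065+3/4·0.004640≈2.006737; next y=1/2·0.998371+1/4·2.006737≈1.000870
n=11: y≈1.000870, sp=2, e=sp−y≈0.999130; I≈12.812195, D=e−e_prev≈-0.002499; u=2·0.999130+0·12.812195+3/4·(-0.002499)≈1.996386; next y=1/2·1.000870+1/4·1.996386≈0.999532
n=12: y≈0.999532, sp=2, e=sp−y≈1.000468; I≈13.812663, D=e−e_prev≈0.001338; u=2·1.000468+0·13.812663+3/4·0.001338≈2.001941; next y=1/2·0.999532+1/4·2.001941≈1.000251
n=13: y≈1.000251, sp=2, e=sp−y≈0.999749; I≈14.812412, D=e−e_prev≈-0.000719; u=2·0.999749+0·14.812412+3/4·(-0.000719)≈1.998959; next y=1/2·1.000251+1/4·1.998959≈0.999865
n=14: y≈0.999865, sp=2, e=sp−y≈1.000135; I≈15.812547, D=e−e_prev≈0.000386; u=2·1.000135+0·15.812547+3/4·0.000386≈2.000559; next y=1/2·0.999865+1/4·2.000559≈1.000072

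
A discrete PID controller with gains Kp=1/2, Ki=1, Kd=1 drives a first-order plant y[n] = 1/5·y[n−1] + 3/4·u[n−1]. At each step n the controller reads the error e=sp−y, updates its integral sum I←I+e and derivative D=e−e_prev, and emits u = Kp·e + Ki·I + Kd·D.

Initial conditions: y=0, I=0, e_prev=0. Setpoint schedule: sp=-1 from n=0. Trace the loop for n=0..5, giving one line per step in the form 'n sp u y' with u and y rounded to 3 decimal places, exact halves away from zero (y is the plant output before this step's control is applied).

0 -1 -2.500 0.000
1 -1 2.188 -1.875
2 -1 -6.664 1.266
3 -1 9.237 -4.745
4 -1 -19.838 5.979
5 -1 33.061 -13.683

(exact arithmetic carried between steps; '≈' marks a value shown rounded to 6 d.p. or computed from one; I and e_prev carry over from the previous line; the table rounds u and y to 3 d.p., halves away from zero)
n=0: y=0, sp=-1, e=sp−y=-1; I=-1, D=e−e_prev=-1; u=1/2·(-1)+1·(-1)+1·(-1)=-2.5; next y=1/5·0+3/4·(-2.5)=-1.875
n=1: y=-1.875, sp=-1, e=sp−y=0.875; I=-0.125, D=e−e_prev=1.875; u=1/2·0.875+1·(-0.125)+1·1.875=2.1875; next y=1/5·(-1.875)+3/4·2.1875=1.265625
n=2: y=1.265625, sp=-1, e=sp−y=-2.265625; I=-2.390625, D=e−e_prev=-3.140625; u=1/2·(-2.265625)+1·(-2.390625)+1·(-3.140625)≈-6.664063; next y=1/5·1.265625+3/4·(-6.664063)≈-4.744922
n=3: y≈-4.744922, sp=-1, e=sp−y≈3.744922; I≈1.354297, D=e−e_prev≈6.010547; u=1/2·3.744922+1·1.354297+1·6.010547≈9.237305; next y=1/5·(-4.744922)+3/4·9.237305≈5.978994
n=4: y≈5.978994, sp=-1, e=sp−y≈-6.978994; I≈-5.624697, D=e−e_prev≈-10.723916; u=1/2·(-6.978994)+1·(-5.624697)+1·(-10.723916)≈-19.838110; next y=1/5·5.978994+3/4·(-19.838110)≈-13.682784
n=5: y≈-13.682784, sp=-1, e=sp−y≈12.682784; I≈7.058087, D=e−e_prev≈19.661778; u=1/2·12.682784+1·7.058087+1·19.661778≈33.061257; next y=1/5·(-13.682784)+3/4·33.061257≈22.059386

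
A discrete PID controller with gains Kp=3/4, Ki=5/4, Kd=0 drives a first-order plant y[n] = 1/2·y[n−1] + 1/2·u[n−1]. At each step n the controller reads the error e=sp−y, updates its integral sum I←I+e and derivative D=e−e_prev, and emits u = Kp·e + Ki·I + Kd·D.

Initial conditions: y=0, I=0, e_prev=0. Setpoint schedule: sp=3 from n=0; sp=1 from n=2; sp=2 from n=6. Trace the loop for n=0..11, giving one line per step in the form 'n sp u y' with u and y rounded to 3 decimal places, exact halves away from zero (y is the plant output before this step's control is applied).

(exact arithmetic carried between steps; '≈' marks a value shown rounded to 6 d.p. or computed from one; I and e_prev carry over from the previous line; the table rounds u and y to 3 d.p., halves away from zero)
n=0: y=0, sp=3, e=sp−y=3; I=3, D=e−e_prev=3; u=3/4·3+5/4·3+0·3=6; next y=1/2·0+1/2·6=3
n=1: y=3, sp=3, e=sp−y=0; I=3, D=e−e_prev=-3; u=3/4·0+5/4·3+0·(-3)=3.75; next y=1/2·3+1/2·3.75=3.375
n=2: y=3.375, sp=1, e=sp−y=-2.375; I=0.625, D=e−e_prev=-2.375; u=3/4·(-2.375)+5/4·0.625+0·(-2.375)=-1; next y=1/2·3.375+1/2·(-1)=1.1875
n=3: y=1.1875, sp=1, e=sp−y=-0.1875; I=0.4375, D=e−e_prev=2.1875; u=3/4·(-0.1875)+5/4·0.4375+0·2.1875=0.40625; next y=1/2·1.1875+1/2·0.40625=0.796875
n=4: y=0.796875, sp=1, e=sp−y=0.203125; I=0.640625, D=e−e_prev=0.390625; u=3/4·0.203125+5/4·0.640625+0·0.390625=0.953125; next y=1/2·0.796875+1/2·0.953125=0.875
n=5: y=0.875, sp=1, e=sp−y=0.125; I=0.765625, D=e−e_prev=-0.078125; u=3/4·0.125+5/4·0.765625+0·(-0.078125)≈1.050781; next y=1/2·0.875+1/2·1.050781≈0.962891
n=6: y≈0.962891, sp=2, e=sp−y≈1.037109; I≈1.802734, D=e−e_prev≈0.912109; u=3/4·1.037109+5/4·1.802734+0·0.912109≈3.03125; next y=1/2·0.962891+1/2·3.03125≈1.997070
n=7: y≈1.997070, sp=2, e=sp−y≈0.002930; I≈1.805664, D=e−e_prev≈-1.034180; u=3/4·0.002930+5/4·1.805664+0·(-1.034180)≈2.259277; next y=1/2·1.997070+1/2·2.259277≈2.128174
n=8: y≈2.128174, sp=2, e=sp−y≈-0.128174; I≈1.677490, D=e−e_prev≈-0.131104; u=3/4·(-0.128174)+5/4·1.677490+0·(-0.131104)≈2.000732; next y=1/2·2.128174+1/2·2.000732≈2.064453
n=9: y≈2.064453, sp=2, e=sp−y≈-0.064453; I≈1.613037, D=e−e_prev≈0.063721; u=3/4·(-0.064453)+5/4·1.613037+0·0.063721≈1.967957; next y=1/2·2.064453+1/2·1.967957≈2.016205
n=10: y≈2.016205, sp=2, e=sp−y≈-0.016205; I≈1.596832, D=e−e_prev≈0.048248; u=3/4·(-0.016205)+5/4·1.596832+0·0.048248≈1.983887; next y=1/2·2.016205+1/2·1.983887≈2.000046
n=11: y≈2.000046, sp=2, e=sp−y≈-0.000046; I≈1.596786, D=e−e_prev≈0.016159; u=3/4·(-0.000046)+5/4·1.596786+0·0.016159≈1.995949; next y=1/2·2.000046+1/2·1.995949≈1.997997

0 3 6.000 0.000
1 3 3.750 3.000
2 1 -1.000 3.375
3 1 0.406 1.188
4 1 0.953 0.797
5 1 1.051 0.875
6 2 3.031 0.963
7 2 2.259 1.997
8 2 2.001 2.128
9 2 1.968 2.064
10 2 1.984 2.016
11 2 1.996 2.000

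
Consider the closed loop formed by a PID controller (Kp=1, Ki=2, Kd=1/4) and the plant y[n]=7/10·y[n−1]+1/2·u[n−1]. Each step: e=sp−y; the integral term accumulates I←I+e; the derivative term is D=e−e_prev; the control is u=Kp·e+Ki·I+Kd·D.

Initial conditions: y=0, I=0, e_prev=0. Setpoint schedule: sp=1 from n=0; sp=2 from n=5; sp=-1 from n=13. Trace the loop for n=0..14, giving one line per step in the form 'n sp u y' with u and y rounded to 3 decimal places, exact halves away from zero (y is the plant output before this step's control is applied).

0 1 3.250 0.000
1 1 -0.281 1.625
2 1 0.916 0.997
3 1 0.248 1.156
4 1 0.700 0.933
5 2 3.800 1.003
6 2 0.364 2.602
7 2 1.505 2.004
8 2 0.856 2.155
9 2 1.294 1.937
10 2 1.152 2.003
11 2 1.244 1.978
12 2 1.189 2.006
13 -1 -8.543 1.999
14 -1 2.038 -2.872

(exact arithmetic carried between steps; '≈' marks a value shown rounded to 6 d.p. or computed from one; I and e_prev carry over from the previous line; the table rounds u and y to 3 d.p., halves away from zero)
n=0: y=0, sp=1, e=sp−y=1; I=1, D=e−e_prev=1; u=1·1+2·1+1/4·1=3.25; next y=7/10·0+1/2·3.25=1.625
n=1: y=1.625, sp=1, e=sp−y=-0.625; I=0.375, D=e−e_prev=-1.625; u=1·(-0.625)+2·0.375+1/4·(-1.625)=-0.28125; next y=7/10·1.625+1/2·(-0.28125)=0.996875
n=2: y=0.996875, sp=1, e=sp−y=0.003125; I=0.378125, D=e−e_prev=0.628125; u=1·0.003125+2·0.378125+1/4·0.628125≈0.916406; next y=7/10·0.996875+1/2·0.916406≈1.156016
n=3: y≈1.156016, sp=1, e=sp−y≈-0.156016; I≈0.222109, D=e−e_prev≈-0.159141; u=1·(-0.156016)+2·0.222109+1/4·(-0.159141)≈0.248418; next y=7/10·1.156016+1/2·0.248418≈0.933420
n=4: y≈0.933420, sp=1, e=sp−y≈0.066580; I≈0.288689, D=e−e_prev≈0.222596; u=1·0.066580+2·0.288689+1/4·0.222596≈0.699608; next y=7/10·0.933420+1/2·0.699608≈1.003198
n=5: y≈1.003198, sp=2, e=sp−y≈0.996802; I≈1.285492, D=e−e_prev≈0.930222; u=1·0.996802+2·1.285492+1/4·0.930222≈3.800341; next y=7/10·1.003198+1/2·3.800341≈2.602409
n=6: y≈2.602409, sp=2, e=sp−y≈-0.602409; I≈0.683083, D=e−e_prev≈-1.599211; u=1·(-0.602409)+2·0.683083+1/4·(-1.599211)≈0.363954; next y=7/10·2.602409+1/2·0.363954≈2.003663
n=7: y≈2.003663, sp=2, e=sp−y≈-0.003663; I≈0.679420, D=e−e_prev≈0.598746; u=1·(-0.003663)+2·0.679420+1/4·0.598746≈1.504863; next y=7/10·2.003663+1/2·1.504863≈2.154995
n=8: y≈2.154995, sp=2, e=sp−y≈-0.154995; I≈0.524424, D=e−e_prev≈-0.151332; u=1·(-0.154995)+2·0.524424+1/4·(-0.151332)≈0.856020; next y=7/10·2.154995+1/2·0.856020≈1.936507
n=9: y≈1.936507, sp=2, e=sp−y≈0.063493; I≈0.587917, D=e−e_prev≈0.218489; u=1·0.063493+2·0.587917+1/4·0.218489≈1.293950; next y=7/10·1.936507+1/2·1.293950≈2.002530
n=10: y≈2.002530, sp=2, e=sp−y≈-0.002530; I≈0.585388, D=e−e_prev≈-0.066023; u=1·(-0.002530)+2·0.585388+1/4·(-0.066023)≈1.151739; next y=7/10·2.002530+1/2·1.151739≈1.977641
n=11: y≈1.977641, sp=2, e=sp−y≈0.022359; I≈0.607747, D=e−e_prev≈0.024889; u=1·0.022359+2·0.607747+1/4·0.024889≈1.244076; next y=7/10·1.977641+1/2·1.244076≈2.006386
n=12: y≈2.006386, sp=2, e=sp−y≈-0.006386; I≈0.601361, D=e−e_prev≈-0.028746; u=1·(-0.006386)+2·0.601361+1/4·(-0.028746)≈1.189149; next y=7/10·2.006386+1/2·1.189149≈1.999045
n=13: y≈1.999045, sp=-1, e=sp−y≈-2.999045; I≈-2.397684, D=e−e_prev≈-2.992659; u=1·(-2.999045)+2·(-2.397684)+1/4·(-2.992659)≈-8.542577; next y=7/10·1.999045+1/2·(-8.542577)≈-2.871957
n=14: y≈-2.871957, sp=-1, e=sp−y≈1.871957; I≈-0.525727, D=e−e_prev≈4.871002; u=1·1.871957+2·(-0.525727)+1/4·4.871002≈2.038255; next y=7/10·(-2.871957)+1/2·2.038255≈-0.991243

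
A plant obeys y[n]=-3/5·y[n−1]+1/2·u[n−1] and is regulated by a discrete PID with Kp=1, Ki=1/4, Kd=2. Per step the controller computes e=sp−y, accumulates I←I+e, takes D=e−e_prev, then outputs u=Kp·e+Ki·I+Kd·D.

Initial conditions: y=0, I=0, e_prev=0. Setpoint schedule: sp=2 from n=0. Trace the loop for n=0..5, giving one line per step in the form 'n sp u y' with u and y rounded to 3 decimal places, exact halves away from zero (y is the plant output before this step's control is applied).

(exact arithmetic carried between steps; '≈' marks a value shown rounded to 6 d.p. or computed from one; I and e_prev carry over from the previous line; the table rounds u and y to 3 d.p., halves away from zero)
n=0: y=0, sp=2, e=sp−y=2; I=2, D=e−e_prev=2; u=1·2+1/4·2+2·2=6.5; next y=-3/5·0+1/2·6.5=3.25
n=1: y=3.25, sp=2, e=sp−y=-1.25; I=0.75, D=e−e_prev=-3.25; u=1·(-1.25)+1/4·0.75+2·(-3.25)=-7.5625; next y=-3/5·3.25+1/2·(-7.5625)=-5.73125
n=2: y=-5.73125, sp=2, e=sp−y=7.73125; I=8.48125, D=e−e_prev=8.98125; u=1·7.73125+1/4·8.48125+2·8.98125≈27.814063; next y=-3/5·(-5.73125)+1/2·27.814063≈17.345781
n=3: y≈17.345781, sp=2, e=sp−y≈-15.345781; I≈-6.864531, D=e−e_prev≈-23.077031; u=1·(-15.345781)+1/4·(-6.864531)+2·(-23.077031)≈-63.215977; next y=-3/5·17.345781+1/2·(-63.215977)≈-42.015457
n=4: y≈-42.015457, sp=2, e=sp−y≈44.015457; I≈37.150926, D=e−e_prev≈59.361238; u=1·44.015457+1/4·37.150926+2·59.361238≈172.025665; next y=-3/5·(-42.015457)+1/2·172.025665≈111.222107
n=5: y≈111.222107, sp=2, e=sp−y≈-109.222107; I≈-72.071181, D=e−e_prev≈-153.237564; u=1·(-109.222107)+1/4·(-72.071181)+2·(-153.237564)≈-433.715030; next y=-3/5·111.222107+1/2·(-433.715030)≈-283.590779

0 2 6.500 0.000
1 2 -7.563 3.250
2 2 27.814 -5.731
3 2 -63.216 17.346
4 2 172.026 -42.015
5 2 -433.715 111.222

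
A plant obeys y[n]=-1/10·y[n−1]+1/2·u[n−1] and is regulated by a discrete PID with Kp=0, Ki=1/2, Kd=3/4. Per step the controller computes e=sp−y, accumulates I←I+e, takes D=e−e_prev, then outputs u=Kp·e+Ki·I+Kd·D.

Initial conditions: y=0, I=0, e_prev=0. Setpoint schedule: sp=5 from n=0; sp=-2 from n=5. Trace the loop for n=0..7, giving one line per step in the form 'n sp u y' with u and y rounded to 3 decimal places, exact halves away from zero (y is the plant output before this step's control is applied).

0 5 6.250 0.000
1 5 1.094 3.125
2 5 7.988 0.234
3 5 3.533 3.971
4 5 10.101 1.369
5 -2 -3.215 4.914
6 -2 10.002 -2.099
7 -2 -4.345 5.211

(exact arithmetic carried between steps; '≈' marks a value shown rounded to 6 d.p. or computed from one; I and e_prev carry over from the previous line; the table rounds u and y to 3 d.p., halves away from zero)
n=0: y=0, sp=5, e=sp−y=5; I=5, D=e−e_prev=5; u=0·5+1/2·5+3/4·5=6.25; next y=-1/10·0+1/2·6.25=3.125
n=1: y=3.125, sp=5, e=sp−y=1.875; I=6.875, D=e−e_prev=-3.125; u=0·1.875+1/2·6.875+3/4·(-3.125)=1.09375; next y=-1/10·3.125+1/2·1.09375=0.234375
n=2: y=0.234375, sp=5, e=sp−y=4.765625; I=11.640625, D=e−e_prev=2.890625; u=0·4.765625+1/2·11.640625+3/4·2.890625≈7.988281; next y=-1/10·0.234375+1/2·7.988281≈3.970703
n=3: y≈3.970703, sp=5, e=sp−y≈1.029297; I≈12.669922, D=e−e_prev≈-3.736328; u=0·1.029297+1/2·12.669922+3/4·(-3.736328)≈3.532715; next y=-1/10·3.970703+1/2·3.532715≈1.369287
n=4: y≈1.369287, sp=5, e=sp−y≈3.630713; I≈16.300635, D=e−e_prev≈2.601416; u=0·3.630713+1/2·16.300635+3/4·2.601416≈10.101379; next y=-1/10·1.369287+1/2·10.101379≈4.913761
n=5: y≈4.913761, sp=-2, e=sp−y≈-6.913761; I≈9.386874, D=e−e_prev≈-10.544474; u=0·(-6.913761)+1/2·9.386874+3/4·(-10.544474)≈-3.214919; next y=-1/10·4.913761+1/2·(-3.214919)≈-2.098835
n=6: y≈-2.098835, sp=-2, e=sp−y≈0.098835; I≈9.485709, D=e−e_prev≈7.012596; u=0·0.098835+1/2·9.485709+3/4·7.012596≈10.002302; next y=-1/10·(-2.098835)+1/2·10.002302≈5.211034
n=7: y≈5.211034, sp=-2, e=sp−y≈-7.211034; I≈2.274675, D=e−e_prev≈-7.309870; u=0·(-7.211034)+1/2·2.274675+3/4·(-7.309870)≈-4.345065; next y=-1/10·5.211034+1/2·(-4.345065)≈-2.693636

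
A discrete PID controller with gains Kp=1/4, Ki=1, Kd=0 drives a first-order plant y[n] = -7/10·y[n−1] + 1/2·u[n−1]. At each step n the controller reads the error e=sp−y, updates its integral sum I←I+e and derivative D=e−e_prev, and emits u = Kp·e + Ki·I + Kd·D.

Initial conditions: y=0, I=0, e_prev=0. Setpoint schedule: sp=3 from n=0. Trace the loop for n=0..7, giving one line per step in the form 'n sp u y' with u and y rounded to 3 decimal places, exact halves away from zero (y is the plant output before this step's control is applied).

0 3 3.750 0.000
1 3 4.406 1.875
2 3 6.762 0.891
3 3 6.538 2.757
4 3 8.554 1.339
5 3 7.714 3.340
6 3 9.650 1.519
7 3 8.327 3.762

(exact arithmetic carried between steps; '≈' marks a value shown rounded to 6 d.p. or computed from one; I and e_prev carry over from the previous line; the table rounds u and y to 3 d.p., halves away from zero)
n=0: y=0, sp=3, e=sp−y=3; I=3, D=e−e_prev=3; u=1/4·3+1·3+0·3=3.75; next y=-7/10·0+1/2·3.75=1.875
n=1: y=1.875, sp=3, e=sp−y=1.125; I=4.125, D=e−e_prev=-1.875; u=1/4·1.125+1·4.125+0·(-1.875)=4.40625; next y=-7/10·1.875+1/2·4.40625=0.890625
n=2: y=0.890625, sp=3, e=sp−y=2.109375; I=6.234375, D=e−e_prev=0.984375; u=1/4·2.109375+1·6.234375+0·0.984375≈6.761719; next y=-7/10·0.890625+1/2·6.761719≈2.757422
n=3: y≈2.757422, sp=3, e=sp−y≈0.242578; I≈6.476953, D=e−e_prev≈-1.866797; u=1/4·0.242578+1·6.476953+0·(-1.866797)≈6.537598; next y=-7/10·2.757422+1/2·6.537598≈1.338604
n=4: y≈1.338604, sp=3, e=sp−y≈1.661396; I≈8.138350, D=e−e_prev≈1.418818; u=1/4·1.661396+1·8.138350+0·1.418818≈8.553699; next y=-7/10·1.338604+1/2·8.553699≈3.339827
n=5: y≈3.339827, sp=3, e=sp−y≈-0.339827; I≈7.798523, D=e−e_prev≈-2.001223; u=1/4·(-0.339827)+1·7.798523+0·(-2.001223)≈7.713566; next y=-7/10·3.339827+1/2·7.713566≈1.518904
n=6: y≈1.518904, sp=3, e=sp−y≈1.481096; I≈9.279619, D=e−e_prev≈1.820923; u=1/4·1.481096+1·9.279619+0·1.820923≈9.649893; next y=-7/10·1.518904+1/2·9.649893≈3.761713
n=7: y≈3.761713, sp=3, e=sp−y≈-0.761713; I≈8.517905, D=e−e_prev≈-2.242809; u=1/4·(-0.761713)+1·8.517905+0·(-2.242809)≈8.327477; next y=-7/10·3.761713+1/2·8.327477≈1.530539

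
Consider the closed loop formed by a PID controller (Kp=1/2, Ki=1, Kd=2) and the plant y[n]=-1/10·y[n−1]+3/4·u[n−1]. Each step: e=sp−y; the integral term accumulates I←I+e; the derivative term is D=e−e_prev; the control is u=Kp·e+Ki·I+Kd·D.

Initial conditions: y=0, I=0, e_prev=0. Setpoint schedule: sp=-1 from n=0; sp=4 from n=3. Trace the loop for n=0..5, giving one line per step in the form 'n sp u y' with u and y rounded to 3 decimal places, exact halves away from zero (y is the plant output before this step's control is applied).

0 -1 -3.500 0.000
1 -1 6.688 -2.625
2 -1 -24.598 5.278
3 4 87.321 -18.977
4 4 -250.490 67.389
5 4 775.835 -194.607

(exact arithmetic carried between steps; '≈' marks a value shown rounded to 6 d.p. or computed from one; I and e_prev carry over from the previous line; the table rounds u and y to 3 d.p., halves away from zero)
n=0: y=0, sp=-1, e=sp−y=-1; I=-1, D=e−e_prev=-1; u=1/2·(-1)+1·(-1)+2·(-1)=-3.5; next y=-1/10·0+3/4·(-3.5)=-2.625
n=1: y=-2.625, sp=-1, e=sp−y=1.625; I=0.625, D=e−e_prev=2.625; u=1/2·1.625+1·0.625+2·2.625=6.6875; next y=-1/10·(-2.625)+3/4·6.6875=5.278125
n=2: y=5.278125, sp=-1, e=sp−y=-6.278125; I=-5.653125, D=e−e_prev=-7.903125; u=1/2·(-6.278125)+1·(-5.653125)+2·(-7.903125)≈-24.598438; next y=-1/10·5.278125+3/4·(-24.598438)≈-18.976641
n=3: y≈-18.976641, sp=4, e=sp−y≈22.976641; I≈17.323516, D=e−e_prev≈29.254766; u=1/2·22.976641+1·17.323516+2·29.254766≈87.321367; next y=-1/10·(-18.976641)+3/4·87.321367≈67.388689
n=4: y≈67.388689, sp=4, e=sp−y≈-63.388689; I≈-46.065174, D=e−e_prev≈-86.365330; u=1/2·(-63.388689)+1·(-46.065174)+2·(-86.365330)≈-250.490179; next y=-1/10·67.388689+3/4·(-250.490179)≈-194.606503
n=5: y≈-194.606503, sp=4, e=sp−y≈198.606503; I≈152.541329, D=e−e_prev≈261.995192; u=1/2·198.606503+1·152.541329+2·261.995192≈775.834966; next y=-1/10·(-194.606503)+3/4·775.834966≈601.336874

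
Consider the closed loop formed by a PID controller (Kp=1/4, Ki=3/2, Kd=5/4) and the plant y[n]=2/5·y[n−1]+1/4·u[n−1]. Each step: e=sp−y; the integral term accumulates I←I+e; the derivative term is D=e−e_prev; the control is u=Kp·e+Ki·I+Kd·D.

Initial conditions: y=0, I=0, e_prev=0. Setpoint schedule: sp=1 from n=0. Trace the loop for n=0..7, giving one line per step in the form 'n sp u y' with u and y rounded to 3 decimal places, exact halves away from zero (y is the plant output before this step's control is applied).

0 1 3.000 0.000
1 1 1.000 0.750
2 1 2.913 0.550
3 1 2.143 0.948
4 1 2.818 0.915
5 1 2.438 1.070
6 1 2.625 1.038
7 1 2.426 1.071

(exact arithmetic carried between steps; '≈' marks a value shown rounded to 6 d.p. or computed from one; I and e_prev carry over from the previous line; the table rounds u and y to 3 d.p., halves away from zero)
n=0: y=0, sp=1, e=sp−y=1; I=1, D=e−e_prev=1; u=1/4·1+3/2·1+5/4·1=3; next y=2/5·0+1/4·3=0.75
n=1: y=0.75, sp=1, e=sp−y=0.25; I=1.25, D=e−e_prev=-0.75; u=1/4·0.25+3/2·1.25+5/4·(-0.75)=1; next y=2/5·0.75+1/4·1=0.55
n=2: y=0.55, sp=1, e=sp−y=0.45; I=1.7, D=e−e_prev=0.2; u=1/4·0.45+3/2·1.7+5/4·0.2=2.9125; next y=2/5·0.55+1/4·2.9125=0.948125
n=3: y=0.948125, sp=1, e=sp−y=0.051875; I=1.751875, D=e−e_prev=-0.398125; u=1/4·0.051875+3/2·1.751875+5/4·(-0.398125)=2.143125; next y=2/5·0.948125+1/4·2.143125≈0.915031
n=4: y≈0.915031, sp=1, e=sp−y≈0.084969; I≈1.836844, D=e−e_prev≈0.033094; u=1/4·0.084969+3/2·1.836844+5/4·0.033094≈2.817875; next y=2/5·0.915031+1/4·2.817875≈1.070481
n=5: y≈1.070481, sp=1, e=sp−y≈-0.070481; I≈1.766363, D=e−e_prev≈-0.15545; u=1/4·(-0.070481)+3/2·1.766363+5/4·(-0.15545)≈2.437611; next y=2/5·1.070481+1/4·2.437611≈1.037595
n=6: y≈1.037595, sp=1, e=sp−y≈-0.037595; I≈1.728767, D=e−e_prev≈0.032886; u=1/4·(-0.037595)+3/2·1.728767+5/4·0.032886≈2.624860; next y=2/5·1.037595+1/4·2.624860≈1.071253
n=7: y≈1.071253, sp=1, e=sp−y≈-0.071253; I≈1.657514, D=e−e_prev≈-0.033658; u=1/4·(-0.071253)+3/2·1.657514+5/4·(-0.033658)≈2.426386; next y=2/5·1.071253+1/4·2.426386≈1.035098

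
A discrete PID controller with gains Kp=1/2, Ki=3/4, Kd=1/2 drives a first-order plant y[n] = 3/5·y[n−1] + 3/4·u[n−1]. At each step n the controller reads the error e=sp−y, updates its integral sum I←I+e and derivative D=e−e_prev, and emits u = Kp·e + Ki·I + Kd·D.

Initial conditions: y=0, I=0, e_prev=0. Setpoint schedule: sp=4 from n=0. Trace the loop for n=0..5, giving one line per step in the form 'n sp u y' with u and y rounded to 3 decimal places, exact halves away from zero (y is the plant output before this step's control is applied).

(exact arithmetic carried between steps; '≈' marks a value shown rounded to 6 d.p. or computed from one; I and e_prev carry over from the previous line; the table rounds u and y to 3 d.p., halves away from zero)
n=0: y=0, sp=4, e=sp−y=4; I=4, D=e−e_prev=4; u=1/2·4+3/4·4+1/2·4=7; next y=3/5·0+3/4·7=5.25
n=1: y=5.25, sp=4, e=sp−y=-1.25; I=2.75, D=e−e_prev=-5.25; u=1/2·(-1.25)+3/4·2.75+1/2·(-5.25)=-1.1875; next y=3/5·5.25+3/4·(-1.1875)=2.259375
n=2: y=2.259375, sp=4, e=sp−y=1.740625; I=4.490625, D=e−e_prev=2.990625; u=1/2·1.740625+3/4·4.490625+1/2·2.990625≈5.733594; next y=3/5·2.259375+3/4·5.733594≈5.655820
n=3: y≈5.655820, sp=4, e=sp−y≈-1.655820; I≈2.834805, D=e−e_prev≈-3.396445; u=1/2·(-1.655820)+3/4·2.834805+1/2·(-3.396445)≈-0.400029; next y=3/5·5.655820+3/4·(-0.400029)≈3.093470
n=4: y≈3.093470, sp=4, e=sp−y≈0.906530; I≈3.741334, D=e−e_prev≈2.562350; u=1/2·0.906530+3/4·3.741334+1/2·2.562350≈4.540441; next y=3/5·3.093470+3/4·4.540441≈5.261413
n=5: y≈5.261413, sp=4, e=sp−y≈-1.261413; I≈2.479922, D=e−e_prev≈-2.167943; u=1/2·(-1.261413)+3/4·2.479922+1/2·(-2.167943)≈0.145264; next y=3/5·5.261413+3/4·0.145264≈3.265795

0 4 7.000 0.000
1 4 -1.188 5.250
2 4 5.734 2.259
3 4 -0.400 5.656
4 4 4.540 3.093
5 4 0.145 5.261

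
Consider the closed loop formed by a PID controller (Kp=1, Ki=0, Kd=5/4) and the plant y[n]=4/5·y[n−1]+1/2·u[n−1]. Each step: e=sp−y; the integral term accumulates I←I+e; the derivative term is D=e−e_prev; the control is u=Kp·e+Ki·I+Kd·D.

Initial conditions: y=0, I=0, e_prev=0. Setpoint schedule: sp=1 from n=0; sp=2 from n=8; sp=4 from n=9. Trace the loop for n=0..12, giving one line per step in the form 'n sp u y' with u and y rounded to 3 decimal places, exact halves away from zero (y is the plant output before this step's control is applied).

0 1 2.250 0.000
1 1 -1.531 1.125
2 1 2.104 0.134
3 1 -1.441 1.159
4 1 1.983 0.207
5 1 -1.345 1.157
6 1 1.877 0.253
7 1 -1.251 1.141
8 2 4.029 0.288
9 4 1.809 2.245
10 4 0.730 2.700
11 4 1.693 2.525
12 4 0.706 2.867

(exact arithmetic carried between steps; '≈' marks a value shown rounded to 6 d.p. or computed from one; I and e_prev carry over from the previous line; the table rounds u and y to 3 d.p., halves away from zero)
n=0: y=0, sp=1, e=sp−y=1; I=1, D=e−e_prev=1; u=1·1+0·1+5/4·1=2.25; next y=4/5·0+1/2·2.25=1.125
n=1: y=1.125, sp=1, e=sp−y=-0.125; I=0.875, D=e−e_prev=-1.125; u=1·(-0.125)+0·0.875+5/4·(-1.125)=-1.53125; next y=4/5·1.125+1/2·(-1.53125)=0.134375
n=2: y=0.134375, sp=1, e=sp−y=0.865625; I=1.740625, D=e−e_prev=0.990625; u=1·0.865625+0·1.740625+5/4·0.990625≈2.103906; next y=4/5·0.134375+1/2·2.103906≈1.159453
n=3: y≈1.159453, sp=1, e=sp−y≈-0.159453; I≈1.581172, D=e−e_prev≈-1.025078; u=1·(-0.159453)+0·1.581172+5/4·(-1.025078)≈-1.440801; next y=4/5·1.159453+1/2·(-1.440801)≈0.207162
n=4: y≈0.207162, sp=1, e=sp−y≈0.792838; I≈2.374010, D=e−e_prev≈0.952291; u=1·0.792838+0·2.374010+5/4·0.952291≈1.983202; next y=4/5·0.207162+1/2·1.983202≈1.157331
n=5: y≈1.157331, sp=1, e=sp−y≈-0.157331; I≈2.216679, D=e−e_prev≈-0.950168; u=1·(-0.157331)+0·2.216679+5/4·(-0.950168)≈-1.345041; next y=4/5·1.157331+1/2·(-1.345041)≈0.253344
n=6: y≈0.253344, sp=1, e=sp−y≈0.746656; I≈2.963335, D=e−e_prev≈0.903987; u=1·0.746656+0·2.963335+5/4·0.903987≈1.876639; next y=4/5·0.253344+1/2·1.876639≈1.140995
n=7: y≈1.140995, sp=1, e=sp−y≈-0.140995; I≈2.822341, D=e−e_prev≈-0.887651; u=1·(-0.140995)+0·2.822341+5/4·(-0.887651)≈-1.250558; next y=4/5·1.140995+1/2·(-1.250558)≈0.287517
n=8: y≈0.287517, sp=2, e=sp−y≈1.712483; I≈4.534824, D=e−e_prev≈1.853478; u=1·1.712483+0·4.534824+5/4·1.853478≈4.029331; next y=4/5·0.287517+1/2·4.029331≈2.244679
n=9: y≈2.244679, sp=4, e=sp−y≈1.755321; I≈6.290145, D=e−e_prev≈0.042838; u=1·1.755321+0·6.290145+5/4·0.042838≈1.808868; next y=4/5·2.244679+1/2·1.808868≈2.700177
n=10: y≈2.700177, sp=4, e=sp−y≈1.299823; I≈7.589968, D=e−e_prev≈-0.455498; u=1·1.299823+0·7.589968+5/4·(-0.455498)≈0.730450; next y=4/5·2.700177+1/2·0.730450≈2.525367
n=11: y≈2.525367, sp=4, e=sp−y≈1.474633; I≈9.064601, D=e−e_prev≈0.174811; u=1·1.474633+0·9.064601+5/4·0.174811≈1.693147; next y=4/5·2.525367+1/2·1.693147≈2.866867
n=12: y≈2.866867, sp=4, e=sp−y≈1.133133; I≈10.197735, D=e−e_prev≈-0.341500; u=1·1.133133+0·10.197735+5/4·(-0.341500)≈0.706258; next y=4/5·2.866867+1/2·0.706258≈2.646623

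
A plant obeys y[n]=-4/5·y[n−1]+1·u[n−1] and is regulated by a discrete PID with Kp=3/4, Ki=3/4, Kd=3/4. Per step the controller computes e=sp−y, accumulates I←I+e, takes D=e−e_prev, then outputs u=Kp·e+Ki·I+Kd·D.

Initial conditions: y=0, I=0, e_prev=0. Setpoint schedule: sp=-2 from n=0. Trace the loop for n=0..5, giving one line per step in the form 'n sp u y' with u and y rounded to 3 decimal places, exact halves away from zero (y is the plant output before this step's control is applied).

0 -2 -4.500 0.000
1 -2 5.625 -4.500
2 -2 -26.756 9.225
3 -2 72.682 -34.136
4 -2 -237.523 99.991
5 -2 725.967 -317.515

(exact arithmetic carried between steps; '≈' marks a value shown rounded to 6 d.p. or computed from one; I and e_prev carry over from the previous line; the table rounds u and y to 3 d.p., halves away from zero)
n=0: y=0, sp=-2, e=sp−y=-2; I=-2, D=e−e_prev=-2; u=3/4·(-2)+3/4·(-2)+3/4·(-2)=-4.5; next y=-4/5·0+1·(-4.5)=-4.5
n=1: y=-4.5, sp=-2, e=sp−y=2.5; I=0.5, D=e−e_prev=4.5; u=3/4·2.5+3/4·0.5+3/4·4.5=5.625; next y=-4/5·(-4.5)+1·5.625=9.225
n=2: y=9.225, sp=-2, e=sp−y=-11.225; I=-10.725, D=e−e_prev=-13.725; u=3/4·(-11.225)+3/4·(-10.725)+3/4·(-13.725)=-26.75625; next y=-4/5·9.225+1·(-26.75625)=-34.13625
n=3: y=-34.13625, sp=-2, e=sp−y=32.13625; I=21.41125, D=e−e_prev=43.36125; u=3/4·32.13625+3/4·21.41125+3/4·43.36125≈72.681563; next y=-4/5·(-34.13625)+1·72.681563≈99.990563
n=4: y≈99.990563, sp=-2, e=sp−y≈-101.990563; I≈-80.579313, D=e−e_prev≈-134.126813; u=3/4·(-101.990563)+3/4·(-80.579313)+3/4·(-134.126813)≈-237.522516; next y=-4/5·99.990563+1·(-237.522516)≈-317.514966
n=5: y≈-317.514966, sp=-2, e=sp−y≈315.514966; I≈234.935653, D=e−e_prev≈417.505528; u=3/4·315.514966+3/4·234.935653+3/4·417.505528≈725.967110; next y=-4/5·(-317.514966)+1·725.967110≈979.979083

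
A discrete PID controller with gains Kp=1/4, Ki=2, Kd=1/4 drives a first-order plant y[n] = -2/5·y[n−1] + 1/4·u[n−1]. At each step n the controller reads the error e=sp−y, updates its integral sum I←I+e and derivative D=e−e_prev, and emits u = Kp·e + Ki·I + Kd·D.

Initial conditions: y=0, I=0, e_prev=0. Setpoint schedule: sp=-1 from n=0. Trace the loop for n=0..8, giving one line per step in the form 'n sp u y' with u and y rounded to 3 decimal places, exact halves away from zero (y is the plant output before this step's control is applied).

(exact arithmetic carried between steps; '≈' marks a value shown rounded to 6 d.p. or computed from one; I and e_prev carry over from the previous line; the table rounds u and y to 3 d.p., halves away from zero)
n=0: y=0, sp=-1, e=sp−y=-1; I=-1, D=e−e_prev=-1; u=1/4·(-1)+2·(-1)+1/4·(-1)=-2.5; next y=-2/5·0+1/4·(-2.5)=-0.625
n=1: y=-0.625, sp=-1, e=sp−y=-0.375; I=-1.375, D=e−e_prev=0.625; u=1/4·(-0.375)+2·(-1.375)+1/4·0.625=-2.6875; next y=-2/5·(-0.625)+1/4·(-2.6875)=-0.421875
n=2: y=-0.421875, sp=-1, e=sp−y=-0.578125; I=-1.953125, D=e−e_prev=-0.203125; u=1/4·(-0.578125)+2·(-1.953125)+1/4·(-0.203125)≈-4.101563; next y=-2/5·(-0.421875)+1/4·(-4.101563)≈-0.856641
n=3: y≈-0.856641, sp=-1, e=sp−y≈-0.143359; I≈-2.096484, D=e−e_prev≈0.434766; u=1/4·(-0.143359)+2·(-2.096484)+1/4·0.434766≈-4.120117; next y=-2/5·(-0.856641)+1/4·(-4.120117)≈-0.687373
n=4: y≈-0.687373, sp=-1, e=sp−y≈-0.312627; I≈-2.409111, D=e−e_prev≈-0.169268; u=1/4·(-0.312627)+2·(-2.409111)+1/4·(-0.169268)≈-4.938696; next y=-2/5·(-0.687373)+1/4·(-4.938696)≈-0.959725
n=5: y≈-0.959725, sp=-1, e=sp−y≈-0.040275; I≈-2.449386, D=e−e_prev≈0.272352; u=1/4·(-0.040275)+2·(-2.449386)+1/4·0.272352≈-4.840754; next y=-2/5·(-0.959725)+1/4·(-4.840754)≈-0.826299
n=6: y≈-0.826299, sp=-1, e=sp−y≈-0.173701; I≈-2.623088, D=e−e_prev≈-0.133426; u=1/4·(-0.173701)+2·(-2.623088)+1/4·(-0.133426)≈-5.322958; next y=-2/5·(-0.826299)+1/4·(-5.322958)≈-1.000220
n=7: y≈-1.000220, sp=-1, e=sp−y≈0.000220; I≈-2.622868, D=e−e_prev≈0.173922; u=1/4·0.000220+2·(-2.622868)+1/4·0.173922≈-5.202200; next y=-2/5·(-1.000220)+1/4·(-5.202200)≈-0.900462
n=8: y≈-0.900462, sp=-1, e=sp−y≈-0.099538; I≈-2.722406, D=e−e_prev≈-0.099758; u=1/4·(-0.099538)+2·(-2.722406)+1/4·(-0.099758)≈-5.494636; next y=-2/5·(-0.900462)+1/4·(-5.494636)≈-1.013474

0 -1 -2.500 0.000
1 -1 -2.688 -0.625
2 -1 -4.102 -0.422
3 -1 -4.120 -0.857
4 -1 -4.939 -0.687
5 -1 -4.841 -0.960
6 -1 -5.323 -0.826
7 -1 -5.202 -1.000
8 -1 -5.495 -0.900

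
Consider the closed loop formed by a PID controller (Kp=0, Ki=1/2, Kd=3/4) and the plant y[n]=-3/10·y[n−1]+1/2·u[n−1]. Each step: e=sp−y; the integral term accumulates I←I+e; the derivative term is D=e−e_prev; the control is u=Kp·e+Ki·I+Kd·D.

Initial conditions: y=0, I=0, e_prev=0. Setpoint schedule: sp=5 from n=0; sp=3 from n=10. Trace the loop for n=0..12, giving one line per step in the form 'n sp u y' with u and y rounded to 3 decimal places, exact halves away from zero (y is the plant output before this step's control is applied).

(exact arithmetic carried between steps; '≈' marks a value shown rounded to 6 d.p. or computed from one; I and e_prev carry over from the previous line; the table rounds u and y to 3 d.p., halves away from zero)
n=0: y=0, sp=5, e=sp−y=5; I=5, D=e−e_prev=5; u=0·5+1/2·5+3/4·5=6.25; next y=-3/10·0+1/2·6.25=3.125
n=1: y=3.125, sp=5, e=sp−y=1.875; I=6.875, D=e−e_prev=-3.125; u=0·1.875+1/2·6.875+3/4·(-3.125)=1.09375; next y=-3/10·3.125+1/2·1.09375=-0.390625
n=2: y=-0.390625, sp=5, e=sp−y=5.390625; I=12.265625, D=e−e_prev=3.515625; u=0·5.390625+1/2·12.265625+3/4·3.515625≈8.769531; next y=-3/10·(-0.390625)+1/2·8.769531≈4.501953
n=3: y≈4.501953, sp=5, e=sp−y≈0.498047; I≈12.763672, D=e−e_prev≈-4.892578; u=0·0.498047+1/2·12.763672+3/4·(-4.892578)≈2.712402; next y=-3/10·4.501953+1/2·2.712402≈0.005615
n=4: y≈0.005615, sp=5, e=sp−y≈4.994385; I≈17.758057, D=e−e_prev≈4.496338; u=0·4.994385+1/2·17.758057+3/4·4.496338≈12.251282; next y=-3/10·0.005615+1/2·12.251282≈6.123956
n=5: y≈6.123956, sp=5, e=sp−y≈-1.123956; I≈16.634100, D=e−e_prev≈-6.118341; u=0·(-1.123956)+1/2·16.634100+3/4·(-6.118341)≈3.728294; next y=-3/10·6.123956+1/2·3.728294≈0.026960
n=6: y≈0.026960, sp=5, e=sp−y≈4.973040; I≈21.607140, D=e−e_prev≈6.096996; u=0·4.973040+1/2·21.607140+3/4·6.096996≈15.376317; next y=-3/10·0.026960+1/2·15.376317≈7.680070
n=7: y≈7.680070, sp=5, e=sp−y≈-2.680070; I≈18.927070, D=e−e_prev≈-7.653110; u=0·(-2.680070)+1/2·18.927070+3/4·(-7.653110)≈3.723702; next y=-3/10·7.680070+1/2·3.723702≈-0.442170
n=8: y≈-0.442170, sp=5, e=sp−y≈5.442170; I≈24.369240, D=e−e_prev≈8.122240; u=0·5.442170+1/2·24.369240+3/4·8.122240≈18.276300; next y=-3/10·(-0.442170)+1/2·18.276300≈9.270801
n=9: y≈9.270801, sp=5, e=sp−y≈-4.270801; I≈20.098439, D=e−e_prev≈-9.712971; u=0·(-4.270801)+1/2·20.098439+3/4·(-9.712971)≈2.764491; next y=-3/10·9.270801+1/2·2.764491≈-1.398995
n=10: y≈-1.398995, sp=3, e=sp−y≈4.398995; I≈24.497433, D=e−e_prev≈8.669796; u=0·4.398995+1/2·24.497433+3/4·8.669796≈18.751064; next y=-3/10·(-1.398995)+1/2·18.751064≈9.795230
n=11: y≈9.795230, sp=3, e=sp−y≈-6.795230; I≈17.702203, D=e−e_prev≈-11.194225; u=0·(-6.795230)+1/2·17.702203+3/4·(-11.194225)≈0.455433; next y=-3/10·9.795230+1/2·0.455433≈-2.710853
n=12: y≈-2.710853, sp=3, e=sp−y≈5.710853; I≈23.413056, D=e−e_prev≈12.506083; u=0·5.710853+1/2·23.413056+3/4·12.506083≈21.086090; next y=-3/10·(-2.710853)+1/2·21.086090≈11.356301

0 5 6.250 0.000
1 5 1.094 3.125
2 5 8.770 -0.391
3 5 2.712 4.502
4 5 12.251 0.006
5 5 3.728 6.124
6 5 15.376 0.027
7 5 3.724 7.680
8 5 18.276 -0.442
9 5 2.764 9.271
10 3 18.751 -1.399
11 3 0.455 9.795
12 3 21.086 -2.711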